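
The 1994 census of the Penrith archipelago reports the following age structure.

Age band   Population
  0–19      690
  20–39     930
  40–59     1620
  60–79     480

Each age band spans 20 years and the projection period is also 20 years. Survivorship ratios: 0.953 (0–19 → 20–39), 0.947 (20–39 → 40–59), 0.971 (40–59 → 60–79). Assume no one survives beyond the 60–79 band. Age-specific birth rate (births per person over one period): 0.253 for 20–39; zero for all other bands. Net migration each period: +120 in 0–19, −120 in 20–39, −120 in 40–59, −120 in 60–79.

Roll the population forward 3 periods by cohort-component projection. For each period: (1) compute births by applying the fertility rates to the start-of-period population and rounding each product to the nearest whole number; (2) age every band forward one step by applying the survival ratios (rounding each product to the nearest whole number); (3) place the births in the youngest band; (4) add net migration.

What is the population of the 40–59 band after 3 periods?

Period 1.
Births: 930 × 0.253 = 235
20–39: 690 × 0.953 = 658
40–59: 930 × 0.947 = 881
60–79: 1620 × 0.971 = 1573
Net migration: 0–19 + 120 → 355; 20–39 − 120 → 538; 40–59 − 120 → 761; 60–79 − 120 → 1453
→ [355, 538, 761, 1453]
Period 2.
Births: 538 × 0.253 = 136
20–39: 355 × 0.953 = 338
40–59: 538 × 0.947 = 509
60–79: 761 × 0.971 = 739
Net migration: 0–19 + 120 → 256; 20–39 − 120 → 218; 40–59 − 120 → 389; 60–79 − 120 → 619
→ [256, 218, 389, 619]
Period 3.
Births: 218 × 0.253 = 55
20–39: 256 × 0.953 = 244
40–59: 218 × 0.947 = 206
60–79: 389 × 0.971 = 378
Net migration: 0–19 + 120 → 175; 20–39 − 120 → 124; 40–59 − 120 → 86; 60–79 − 120 → 258
→ [175, 124, 86, 258]

86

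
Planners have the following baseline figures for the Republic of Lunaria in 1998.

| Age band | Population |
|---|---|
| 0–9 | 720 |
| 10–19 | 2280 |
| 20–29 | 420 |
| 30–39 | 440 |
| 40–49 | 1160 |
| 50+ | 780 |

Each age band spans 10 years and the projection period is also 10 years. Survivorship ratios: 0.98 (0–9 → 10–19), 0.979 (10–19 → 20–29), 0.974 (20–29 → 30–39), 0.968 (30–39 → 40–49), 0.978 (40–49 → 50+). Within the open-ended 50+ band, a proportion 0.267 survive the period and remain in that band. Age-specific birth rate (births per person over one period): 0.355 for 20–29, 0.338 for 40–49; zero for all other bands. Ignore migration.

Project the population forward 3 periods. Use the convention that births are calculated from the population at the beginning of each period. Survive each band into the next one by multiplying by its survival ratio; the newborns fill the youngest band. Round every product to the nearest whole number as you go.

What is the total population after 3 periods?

— Period 1 —
Births: 420 * 0.355 = 149, 1160 * 0.338 = 392 ⇒ total 541
10–19: 720 * 0.98 = 706
20–29: 2280 * 0.979 = 2232
30–39: 420 * 0.974 = 409
40–49: 440 * 0.968 = 426
50+: 1160 * 0.978 + 780 * 0.267 = 1134 + 208 = 1342
→ [541, 706, 2232, 409, 426, 1342]
— Period 2 —
Births: 2232 * 0.355 = 792, 426 * 0.338 = 144 ⇒ total 936
10–19: 541 * 0.98 = 530
20–29: 706 * 0.979 = 691
30–39: 2232 * 0.974 = 2174
40–49: 409 * 0.968 = 396
50+: 426 * 0.978 + 1342 * 0.267 = 417 + 358 = 775
→ [936, 530, 691, 2174, 396, 775]
— Period 3 —
Births: 691 * 0.355 = 245, 396 * 0.338 = 134 ⇒ total 379
10–19: 936 * 0.98 = 917
20–29: 530 * 0.979 = 519
30–39: 691 * 0.974 = 673
40–49: 2174 * 0.968 = 2104
50+: 396 * 0.978 + 775 * 0.267 = 387 + 207 = 594
→ [379, 917, 519, 673, 2104, 594]
Total after period 3: 379 + 917 + 519 + 673 + 2104 + 594 = 5186

5186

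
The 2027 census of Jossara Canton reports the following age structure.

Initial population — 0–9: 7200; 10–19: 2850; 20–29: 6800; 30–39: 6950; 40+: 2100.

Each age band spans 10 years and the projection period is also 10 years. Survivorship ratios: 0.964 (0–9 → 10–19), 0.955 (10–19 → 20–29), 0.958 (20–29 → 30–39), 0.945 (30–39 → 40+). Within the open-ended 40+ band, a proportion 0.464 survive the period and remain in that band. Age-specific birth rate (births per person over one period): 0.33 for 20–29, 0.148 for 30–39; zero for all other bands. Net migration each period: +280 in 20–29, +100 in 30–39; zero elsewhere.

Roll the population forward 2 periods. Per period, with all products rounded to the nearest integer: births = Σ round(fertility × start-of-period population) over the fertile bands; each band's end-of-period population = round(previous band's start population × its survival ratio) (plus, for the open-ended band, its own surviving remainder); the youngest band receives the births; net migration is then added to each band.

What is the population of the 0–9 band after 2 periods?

1970

[period 1]
Births: 6800 × 0.33 = 2244  |  6950 × 0.148 = 1029 → 3273
10–19: 7200 × 0.964 = 6941
20–29: 2850 × 0.955 = 2722
30–39: 6800 × 0.958 = 6514
40+: 6950 × 0.945 + 2100 × 0.464 = 6568 + 974 = 7542
Net migration: 20–29 + 280 → 3002; 30–39 + 100 → 6614
Population now: 0–9=3273, 10–19=6941, 20–29=3002, 30–39=6614, 40+=7542
[period 2]
Births: 3002 × 0.33 = 991  |  6614 × 0.148 = 979 → 1970
10–19: 3273 × 0.964 = 3155
20–29: 6941 × 0.955 = 6629
30–39: 3002 × 0.958 = 2876
40+: 6614 × 0.945 + 7542 × 0.464 = 6250 + 3499 = 9749
Net migration: 20–29 + 280 → 6909; 30–39 + 100 → 2976
Population now: 0–9=1970, 10–19=3155, 20–29=6909, 30–39=2976, 40+=9749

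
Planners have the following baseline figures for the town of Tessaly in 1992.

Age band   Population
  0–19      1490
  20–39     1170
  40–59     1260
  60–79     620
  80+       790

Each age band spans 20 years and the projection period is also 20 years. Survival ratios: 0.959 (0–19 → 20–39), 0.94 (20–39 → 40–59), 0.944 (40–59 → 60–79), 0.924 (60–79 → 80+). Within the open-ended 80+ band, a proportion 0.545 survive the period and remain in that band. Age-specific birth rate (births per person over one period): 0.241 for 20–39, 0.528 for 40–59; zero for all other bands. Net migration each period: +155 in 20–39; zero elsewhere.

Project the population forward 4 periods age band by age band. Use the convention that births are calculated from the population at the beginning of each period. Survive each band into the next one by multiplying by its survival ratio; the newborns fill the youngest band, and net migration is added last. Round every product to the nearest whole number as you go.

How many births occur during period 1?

(Groups numbered youngest = 1 to oldest = 5.)
[period 1]
Births: 1170 * 0.241 = 282  |  1260 * 0.528 = 665 — total 947
Group 2: 1490 * 0.959 = 1429
Group 3: 1170 * 0.94 = 1100
Group 4: 1260 * 0.944 = 1189
Group 5: 620 * 0.924 + 790 * 0.545 = 573 + 431 = 1004
Net migration: Group 2 + 155 → 1584
Giving 947 / 1584 / 1100 / 1189 / 1004.

947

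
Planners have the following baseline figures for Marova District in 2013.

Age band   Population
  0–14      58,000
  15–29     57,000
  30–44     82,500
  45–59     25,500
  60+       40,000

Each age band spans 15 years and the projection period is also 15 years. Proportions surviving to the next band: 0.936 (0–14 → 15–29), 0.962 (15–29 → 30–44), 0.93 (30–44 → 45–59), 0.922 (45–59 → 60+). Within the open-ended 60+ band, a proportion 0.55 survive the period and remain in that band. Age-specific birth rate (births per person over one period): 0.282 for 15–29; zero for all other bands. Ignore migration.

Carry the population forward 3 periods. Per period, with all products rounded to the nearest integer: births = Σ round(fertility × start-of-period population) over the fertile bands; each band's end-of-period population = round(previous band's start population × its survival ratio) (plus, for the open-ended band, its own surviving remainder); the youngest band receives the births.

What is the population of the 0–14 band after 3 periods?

4243

After projecting period 1:
Births: 57000 * 0.282 = 16074
15–29: 58000 * 0.936 = 54288
30–44: 57000 * 0.962 = 54834
45–59: 82500 * 0.93 = 76725
60+: 25500 * 0.922 + 40000 * 0.55 = 23511 + 22000 = 45511
End of period: [16074, 54288, 54834, 76725, 45511]
After projecting period 2:
Births: 54288 * 0.282 = 15309
15–29: 16074 * 0.936 = 15045
30–44: 54288 * 0.962 = 52225
45–59: 54834 * 0.93 = 50996
60+: 76725 * 0.922 + 45511 * 0.55 = 70740 + 25031 = 95771
End of period: [15309, 15045, 52225, 50996, 95771]
After projecting period 3:
Births: 15045 * 0.282 = 4243
15–29: 15309 * 0.936 = 14329
30–44: 15045 * 0.962 = 14473
45–59: 52225 * 0.93 = 48569
60+: 50996 * 0.922 + 95771 * 0.55 = 47018 + 52674 = 99692
End of period: [4243, 14329, 14473, 48569, 99692]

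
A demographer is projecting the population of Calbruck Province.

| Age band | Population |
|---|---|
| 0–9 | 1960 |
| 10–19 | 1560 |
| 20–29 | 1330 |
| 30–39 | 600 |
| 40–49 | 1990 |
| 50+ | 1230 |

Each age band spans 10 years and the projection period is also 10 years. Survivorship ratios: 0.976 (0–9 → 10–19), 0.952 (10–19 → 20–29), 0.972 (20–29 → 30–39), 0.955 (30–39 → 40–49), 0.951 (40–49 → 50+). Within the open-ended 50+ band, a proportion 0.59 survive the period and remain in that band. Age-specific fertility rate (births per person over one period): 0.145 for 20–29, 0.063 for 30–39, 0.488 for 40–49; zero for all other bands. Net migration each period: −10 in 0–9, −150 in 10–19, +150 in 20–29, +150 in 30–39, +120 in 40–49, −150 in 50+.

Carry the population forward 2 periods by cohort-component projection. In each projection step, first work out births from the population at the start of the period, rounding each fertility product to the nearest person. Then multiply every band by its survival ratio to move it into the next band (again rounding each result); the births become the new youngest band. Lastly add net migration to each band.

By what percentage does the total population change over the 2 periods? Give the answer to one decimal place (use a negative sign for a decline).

Period 1.
Births: 1330 × 0.145 = 193 ; 600 × 0.063 = 38 ; 1990 × 0.488 = 971 → 1202
10–19: 1960 × 0.976 = 1913
20–29: 1560 × 0.952 = 1485
30–39: 1330 × 0.972 = 1293
40–49: 600 × 0.955 = 573
50+: 1990 × 0.951 + 1230 × 0.59 = 1892 + 726 = 2618
Net migration: 0–9 − 10 → 1192; 10–19 − 150 → 1763; 20–29 + 150 → 1635; 30–39 + 150 → 1443; 40–49 + 120 → 693; 50+ − 150 → 2468
End of period: [1192, 1763, 1635, 1443, 693, 2468]
Period 2.
Births: 1635 × 0.145 = 237 ; 1443 × 0.063 = 91 ; 693 × 0.488 = 338 → 666
10–19: 1192 × 0.976 = 1163
20–29: 1763 × 0.952 = 1678
30–39: 1635 × 0.972 = 1589
40–49: 1443 × 0.955 = 1378
50+: 693 × 0.951 + 2468 × 0.59 = 659 + 1456 = 2115
Net migration: 0–9 − 10 → 656; 10–19 − 150 → 1013; 20–29 + 150 → 1828; 30–39 + 150 → 1739; 40–49 + 120 → 1498; 50+ − 150 → 1965
End of period: [656, 1013, 1828, 1739, 1498, 1965]
Total: 8670 → 8699; change = 29; percentage change = 0.3%

0.3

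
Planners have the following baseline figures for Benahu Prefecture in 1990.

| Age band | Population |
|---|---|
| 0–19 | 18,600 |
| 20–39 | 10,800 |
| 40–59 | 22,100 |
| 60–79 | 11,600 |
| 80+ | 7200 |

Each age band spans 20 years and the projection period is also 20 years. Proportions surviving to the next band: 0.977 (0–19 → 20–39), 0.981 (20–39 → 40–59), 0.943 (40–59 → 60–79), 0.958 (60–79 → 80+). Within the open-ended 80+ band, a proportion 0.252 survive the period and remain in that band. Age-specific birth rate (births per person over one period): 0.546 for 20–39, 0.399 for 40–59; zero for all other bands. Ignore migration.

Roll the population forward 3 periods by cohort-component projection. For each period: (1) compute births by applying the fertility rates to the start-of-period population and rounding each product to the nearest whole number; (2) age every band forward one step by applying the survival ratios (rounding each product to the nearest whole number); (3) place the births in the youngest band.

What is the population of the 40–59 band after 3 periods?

14104

— Period 1 —
Births: 10800 * 0.546 = 5897, 22100 * 0.399 = 8818 ⇒ total 14715
20–39: 18600 * 0.977 = 18172
40–59: 10800 * 0.981 = 10595
60–79: 22100 * 0.943 = 20840
80+: 11600 * 0.958 + 7200 * 0.252 = 11113 + 1814 = 12927
→ [14715, 18172, 10595, 20840, 12927]
— Period 2 —
Births: 18172 * 0.546 = 9922, 10595 * 0.399 = 4227 ⇒ total 14149
20–39: 14715 * 0.977 = 14377
40–59: 18172 * 0.981 = 17827
60–79: 10595 * 0.943 = 9991
80+: 20840 * 0.958 + 12927 * 0.252 = 19965 + 3258 = 23223
→ [14149, 14377, 17827, 9991, 23223]
— Period 3 —
Births: 14377 * 0.546 = 7850, 17827 * 0.399 = 7113 ⇒ total 14963
20–39: 14149 * 0.977 = 13824
40–59: 14377 * 0.981 = 14104
60–79: 17827 * 0.943 = 16811
80+: 9991 * 0.958 + 23223 * 0.252 = 9571 + 5852 = 15423
→ [14963, 13824, 14104, 16811, 15423]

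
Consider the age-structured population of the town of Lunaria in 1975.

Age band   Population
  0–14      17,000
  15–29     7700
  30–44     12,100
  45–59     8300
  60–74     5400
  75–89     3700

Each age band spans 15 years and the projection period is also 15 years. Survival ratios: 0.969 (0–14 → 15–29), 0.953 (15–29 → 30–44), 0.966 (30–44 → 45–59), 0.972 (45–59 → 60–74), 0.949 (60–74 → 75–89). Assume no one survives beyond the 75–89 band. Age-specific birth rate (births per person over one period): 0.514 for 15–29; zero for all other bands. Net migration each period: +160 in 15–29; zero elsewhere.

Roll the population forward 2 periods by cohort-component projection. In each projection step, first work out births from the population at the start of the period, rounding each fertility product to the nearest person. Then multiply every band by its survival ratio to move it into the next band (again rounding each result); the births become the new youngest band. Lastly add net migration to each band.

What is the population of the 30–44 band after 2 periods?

15851

After projecting period 1:
Births: 7700 × 0.514 = 3958
15–29: 17000 × 0.969 = 16473
30–44: 7700 × 0.953 = 7338
45–59: 12100 × 0.966 = 11689
60–74: 8300 × 0.972 = 8068
75–89: 5400 × 0.949 = 5125
Net migration: 15–29 + 160 → 16633
Giving 3958 / 16633 / 7338 / 11689 / 8068 / 5125.
After projecting period 2:
Births: 16633 × 0.514 = 8549
15–29: 3958 × 0.969 = 3835
30–44: 16633 × 0.953 = 15851
45–59: 7338 × 0.966 = 7089
60–74: 11689 × 0.972 = 11362
75–89: 8068 × 0.949 = 7657
Net migration: 15–29 + 160 → 3995
Giving 8549 / 3995 / 15851 / 7089 / 11362 / 7657.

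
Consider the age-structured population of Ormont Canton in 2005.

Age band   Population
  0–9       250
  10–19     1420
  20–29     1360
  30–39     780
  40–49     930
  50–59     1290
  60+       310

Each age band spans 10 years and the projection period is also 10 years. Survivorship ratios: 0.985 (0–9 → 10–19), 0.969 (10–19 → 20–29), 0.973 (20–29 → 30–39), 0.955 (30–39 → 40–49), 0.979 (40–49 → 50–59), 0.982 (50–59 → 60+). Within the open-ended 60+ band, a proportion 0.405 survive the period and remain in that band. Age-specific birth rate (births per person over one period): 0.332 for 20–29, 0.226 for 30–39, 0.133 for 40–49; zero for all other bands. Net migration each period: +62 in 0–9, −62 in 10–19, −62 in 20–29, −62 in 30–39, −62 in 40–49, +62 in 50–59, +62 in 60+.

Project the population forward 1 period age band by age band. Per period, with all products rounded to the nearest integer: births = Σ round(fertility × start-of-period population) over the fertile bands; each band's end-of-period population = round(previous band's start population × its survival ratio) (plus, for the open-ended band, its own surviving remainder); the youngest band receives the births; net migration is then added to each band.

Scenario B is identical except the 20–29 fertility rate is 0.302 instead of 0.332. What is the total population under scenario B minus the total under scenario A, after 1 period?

Period 1.
Births: 1360 × 0.332 = 452, 780 × 0.226 = 176, 930 × 0.133 = 124 ⇒ total 752
10–19: 250 × 0.985 = 246
20–29: 1420 × 0.969 = 1376
30–39: 1360 × 0.973 = 1323
40–49: 780 × 0.955 = 745
50–59: 930 × 0.979 = 910
60+: 1290 × 0.982 + 310 × 0.405 = 1267 + 126 = 1393
Net migration: 0–9 + 62 → 814; 10–19 − 62 → 184; 20–29 − 62 → 1314; 30–39 − 62 → 1261; 40–49 − 62 → 683; 50–59 + 62 → 972; 60+ + 62 → 1455
End of period: [814, 184, 1314, 1261, 683, 972, 1455]
Scenario A total after 1 period: 6683
Scenario B projection —
Period 1.
Births: 1360 × 0.302 = 411, 780 × 0.226 = 176, 930 × 0.133 = 124 ⇒ total 711
10–19: 250 × 0.985 = 246
20–29: 1420 × 0.969 = 1376
30–39: 1360 × 0.973 = 1323
40–49: 780 × 0.955 = 745
50–59: 930 × 0.979 = 910
60+: 1290 × 0.982 + 310 × 0.405 = 1267 + 126 = 1393
Net migration: 0–9 + 62 → 773; 10–19 − 62 → 184; 20–29 − 62 → 1314; 30–39 − 62 → 1261; 40–49 − 62 → 683; 50–59 + 62 → 972; 60+ + 62 → 1455
End of period: [773, 184, 1314, 1261, 683, 972, 1455]
Scenario B total after 1 period: 6642
Difference B − A = 6642 − 6683 = -41

-41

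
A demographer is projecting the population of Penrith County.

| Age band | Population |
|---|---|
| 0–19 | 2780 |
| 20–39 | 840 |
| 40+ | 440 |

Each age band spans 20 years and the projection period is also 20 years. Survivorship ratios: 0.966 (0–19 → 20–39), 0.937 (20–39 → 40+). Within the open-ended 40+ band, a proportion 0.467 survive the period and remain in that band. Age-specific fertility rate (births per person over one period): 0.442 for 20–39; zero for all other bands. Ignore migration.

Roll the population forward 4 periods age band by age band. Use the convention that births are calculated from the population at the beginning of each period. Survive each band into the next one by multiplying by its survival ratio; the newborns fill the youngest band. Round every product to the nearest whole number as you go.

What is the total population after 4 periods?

2541

Numbering the bands 1..3 from youngest to oldest:
[period 1]
Births: 840 × 0.442 = 371
Band 2: 2780 × 0.966 = 2685
Band 3: 840 × 0.937 + 440 × 0.467 = 787 + 205 = 992
Population now: 0–19=371, 20–39=2685, 40+=992
[period 2]
Births: 2685 × 0.442 = 1187
Band 2: 371 × 0.966 = 358
Band 3: 2685 × 0.937 + 992 × 0.467 = 2516 + 463 = 2979
Population now: 0–19=1187, 20–39=358, 40+=2979
[period 3]
Births: 358 × 0.442 = 158
Band 2: 1187 × 0.966 = 1147
Band 3: 358 × 0.937 + 2979 × 0.467 = 335 + 1391 = 1726
Population now: 0–19=158, 20–39=1147, 40+=1726
[period 4]
Births: 1147 × 0.442 = 507
Band 2: 158 × 0.966 = 153
Band 3: 1147 × 0.937 + 1726 × 0.467 = 1075 + 806 = 1881
Population now: 0–19=507, 20–39=153, 40+=1881
Total after period 4: 507 + 153 + 1881 = 2541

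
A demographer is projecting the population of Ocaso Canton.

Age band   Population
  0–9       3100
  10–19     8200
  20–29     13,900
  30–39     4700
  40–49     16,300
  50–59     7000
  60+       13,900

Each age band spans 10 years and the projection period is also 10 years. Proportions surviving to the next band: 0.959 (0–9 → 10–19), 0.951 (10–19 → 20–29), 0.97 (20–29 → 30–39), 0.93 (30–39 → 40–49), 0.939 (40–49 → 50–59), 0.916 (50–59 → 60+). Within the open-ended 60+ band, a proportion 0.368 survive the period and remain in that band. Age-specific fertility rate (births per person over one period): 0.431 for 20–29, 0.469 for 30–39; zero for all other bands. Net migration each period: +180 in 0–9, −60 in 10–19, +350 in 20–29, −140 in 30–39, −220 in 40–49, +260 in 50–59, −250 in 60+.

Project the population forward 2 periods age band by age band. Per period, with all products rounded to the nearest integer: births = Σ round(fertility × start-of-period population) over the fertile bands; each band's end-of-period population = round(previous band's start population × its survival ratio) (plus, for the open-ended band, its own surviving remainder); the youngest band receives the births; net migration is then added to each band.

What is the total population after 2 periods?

Period 1:
Births: 13900 × 0.431 = 5991  |  4700 × 0.469 = 2204 → total 8195
10–19: 3100 × 0.959 = 2973
20–29: 8200 × 0.951 = 7798
30–39: 13900 × 0.97 = 13483
40–49: 4700 × 0.93 = 4371
50–59: 16300 × 0.939 = 15306
60+: 7000 × 0.916 + 13900 × 0.368 = 6412 + 5115 = 11527
Net migration: 0–9 + 180 → 8375; 10–19 − 60 → 2913; 20–29 + 350 → 8148; 30–39 − 140 → 13343; 40–49 − 220 → 4151; 50–59 + 260 → 15566; 60+ − 250 → 11277
→ [8375, 2913, 8148, 13343, 4151, 15566, 11277]
Period 2:
Births: 8148 × 0.431 = 3512  |  13343 × 0.469 = 6258 → total 9770
10–19: 8375 × 0.959 = 8032
20–29: 2913 × 0.951 = 2770
30–39: 8148 × 0.97 = 7904
40–49: 13343 × 0.93 = 12409
50–59: 4151 × 0.939 = 3898
60+: 15566 × 0.916 + 11277 × 0.368 = 14258 + 4150 = 18408
Net migration: 0–9 + 180 → 9950; 10–19 − 60 → 7972; 20–29 + 350 → 3120; 30–39 − 140 → 7764; 40–49 − 220 → 12189; 50–59 + 260 → 4158; 60+ − 250 → 18158
→ [9950, 7972, 3120, 7764, 12189, 4158, 18158]
Total after period 2: 9950 + 7972 + 3120 + 7764 + 12189 + 4158 + 18158 = 63311

63311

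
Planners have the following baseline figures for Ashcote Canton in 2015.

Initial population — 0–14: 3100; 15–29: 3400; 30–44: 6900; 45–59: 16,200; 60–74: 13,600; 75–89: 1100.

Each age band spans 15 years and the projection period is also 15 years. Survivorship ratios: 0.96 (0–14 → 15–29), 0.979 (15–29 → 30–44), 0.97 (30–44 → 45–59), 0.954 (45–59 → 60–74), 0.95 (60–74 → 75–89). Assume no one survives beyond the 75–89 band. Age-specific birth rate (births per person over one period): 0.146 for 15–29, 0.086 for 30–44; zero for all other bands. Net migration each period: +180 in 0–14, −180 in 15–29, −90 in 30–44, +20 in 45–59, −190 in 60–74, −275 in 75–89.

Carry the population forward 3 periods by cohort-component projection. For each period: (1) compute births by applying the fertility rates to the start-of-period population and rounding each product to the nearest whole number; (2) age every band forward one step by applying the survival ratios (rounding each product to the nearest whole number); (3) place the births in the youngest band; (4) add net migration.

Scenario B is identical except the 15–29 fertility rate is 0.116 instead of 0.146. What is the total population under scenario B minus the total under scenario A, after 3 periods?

-219

(Bands numbered youngest = 1 to oldest = 6.)
After projecting period 1:
Births: 3400 × 0.146 = 496  |  6900 × 0.086 = 593 — total 1089
Band 2: 3100 × 0.96 = 2976
Band 3: 3400 × 0.979 = 3329
Band 4: 6900 × 0.97 = 6693
Band 5: 16200 × 0.954 = 15455
Band 6: 13600 × 0.95 = 12920
Net migration: Band 1 + 180 → 1269; Band 2 − 180 → 2796; Band 3 − 90 → 3239; Band 4 + 20 → 6713; Band 5 − 190 → 15265; Band 6 − 275 → 12645
Giving 1269 / 2796 / 3239 / 6713 / 15265 / 12645.
After projecting period 2:
Births: 2796 × 0.146 = 408  |  3239 × 0.086 = 279 — total 687
Band 2: 1269 × 0.96 = 1218
Band 3: 2796 × 0.979 = 2737
Band 4: 3239 × 0.97 = 3142
Band 5: 6713 × 0.954 = 6404
Band 6: 15265 × 0.95 = 14502
Net migration: Band 1 + 180 → 867; Band 2 − 180 → 1038; Band 3 − 90 → 2647; Band 4 + 20 → 3162; Band 5 − 190 → 6214; Band 6 − 275 → 14227
Giving 867 / 1038 / 2647 / 3162 / 6214 / 14227.
After projecting period 3:
Births: 1038 × 0.146 = 152  |  2647 × 0.086 = 228 — total 380
Band 2: 867 × 0.96 = 832
Band 3: 1038 × 0.979 = 1016
Band 4: 2647 × 0.97 = 2568
Band 5: 3162 × 0.954 = 3017
Band 6: 6214 × 0.95 = 5903
Net migration: Band 1 + 180 → 560; Band 2 − 180 → 652; Band 3 − 90 → 926; Band 4 + 20 → 2588; Band 5 − 190 → 2827; Band 6 − 275 → 5628
Giving 560 / 652 / 926 / 2588 / 2827 / 5628.
Scenario A total after 3 periods: 13181
Scenario B projection —
After projecting period 1:
Births: 3400 × 0.116 = 394  |  6900 × 0.086 = 593 — total 987
Band 2: 3100 × 0.96 = 2976
Band 3: 3400 × 0.979 = 3329
Band 4: 6900 × 0.97 = 6693
Band 5: 16200 × 0.954 = 15455
Band 6: 13600 × 0.95 = 12920
Net migration: Band 1 + 180 → 1167; Band 2 − 180 → 2796; Band 3 − 90 → 3239; Band 4 + 20 → 6713; Band 5 − 190 → 15265; Band 6 − 275 → 12645
Giving 1167 / 2796 / 3239 / 6713 / 15265 / 12645.
After projecting period 2:
Births: 2796 × 0.116 = 324  |  3239 × 0.086 = 279 — total 603
Band 2: 1167 × 0.96 = 1120
Band 3: 2796 × 0.979 = 2737
Band 4: 3239 × 0.97 = 3142
Band 5: 6713 × 0.954 = 6404
Band 6: 15265 × 0.95 = 14502
Net migration: Band 1 + 180 → 783; Band 2 − 180 → 940; Band 3 − 90 → 2647; Band 4 + 20 → 3162; Band 5 − 190 → 6214; Band 6 − 275 → 14227
Giving 783 / 940 / 2647 / 3162 / 6214 / 14227.
After projecting period 3:
Births: 940 × 0.116 = 109  |  2647 × 0.086 = 228 — total 337
Band 2: 783 × 0.96 = 752
Band 3: 940 × 0.979 = 920
Band 4: 2647 × 0.97 = 2568
Band 5: 3162 × 0.954 = 3017
Band 6: 6214 × 0.95 = 5903
Net migration: Band 1 + 180 → 517; Band 2 − 180 → 572; Band 3 − 90 → 830; Band 4 + 20 → 2588; Band 5 − 190 → 2827; Band 6 − 275 → 5628
Giving 517 / 572 / 830 / 2588 / 2827 / 5628.
Scenario B total after 3 periods: 12962
Difference B − A = 12962 − 13181 = -219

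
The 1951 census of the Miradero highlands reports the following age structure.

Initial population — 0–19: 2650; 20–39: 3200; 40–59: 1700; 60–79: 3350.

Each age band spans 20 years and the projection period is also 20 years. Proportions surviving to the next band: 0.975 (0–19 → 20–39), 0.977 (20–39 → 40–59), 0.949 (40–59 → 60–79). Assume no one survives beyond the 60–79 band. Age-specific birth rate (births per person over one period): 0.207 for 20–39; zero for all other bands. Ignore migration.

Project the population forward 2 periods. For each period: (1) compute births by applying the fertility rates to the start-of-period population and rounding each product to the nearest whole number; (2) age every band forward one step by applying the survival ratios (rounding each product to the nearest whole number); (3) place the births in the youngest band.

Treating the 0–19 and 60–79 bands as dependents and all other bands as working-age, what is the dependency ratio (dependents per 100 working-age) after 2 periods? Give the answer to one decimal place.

After projecting period 1:
Births: 3200 * 0.207 = 662
20–39: 2650 * 0.975 = 2584
40–59: 3200 * 0.977 = 3126
60–79: 1700 * 0.949 = 1613
End of period: [662, 2584, 3126, 1613]
After projecting period 2:
Births: 2584 * 0.207 = 535
20–39: 662 * 0.975 = 645
40–59: 2584 * 0.977 = 2525
60–79: 3126 * 0.949 = 2967
End of period: [535, 645, 2525, 2967]
Dependents (band 0–19 + band 60–79) = 535 + 2967 = 3502; working-age = 3170; ratio = 3502/3170 × 100 = 110.5

110.5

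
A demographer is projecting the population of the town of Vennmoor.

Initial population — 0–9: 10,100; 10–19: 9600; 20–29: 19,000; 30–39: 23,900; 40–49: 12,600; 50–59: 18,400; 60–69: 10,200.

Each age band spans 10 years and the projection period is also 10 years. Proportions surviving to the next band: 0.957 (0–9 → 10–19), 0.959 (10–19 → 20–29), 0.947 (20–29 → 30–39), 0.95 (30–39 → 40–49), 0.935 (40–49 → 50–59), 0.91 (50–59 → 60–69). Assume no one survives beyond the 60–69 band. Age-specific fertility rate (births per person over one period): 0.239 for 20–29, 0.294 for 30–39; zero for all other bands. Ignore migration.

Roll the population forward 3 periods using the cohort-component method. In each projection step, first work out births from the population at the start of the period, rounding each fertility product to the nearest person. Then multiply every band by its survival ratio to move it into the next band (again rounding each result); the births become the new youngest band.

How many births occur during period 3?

4779

[period 1]
Births: 19000 × 0.239 = 4541  |  23900 × 0.294 = 7027 — total 11568
10–19: 10100 × 0.957 = 9666
20–29: 9600 × 0.959 = 9206
30–39: 19000 × 0.947 = 17993
40–49: 23900 × 0.95 = 22705
50–59: 12600 × 0.935 = 11781
60–69: 18400 × 0.91 = 16744
End of period: [11568, 9666, 9206, 17993, 22705, 11781, 16744]
[period 2]
Births: 9206 × 0.239 = 2200  |  17993 × 0.294 = 5290 — total 7490
10–19: 11568 × 0.957 = 11071
20–29: 9666 × 0.959 = 9270
30–39: 9206 × 0.947 = 8718
40–49: 17993 × 0.95 = 17093
50–59: 22705 × 0.935 = 21229
60–69: 11781 × 0.91 = 10721
End of period: [7490, 11071, 9270, 8718, 17093, 21229, 10721]
[period 3]
Births: 9270 × 0.239 = 2216  |  8718 × 0.294 = 2563 — total 4779
10–19: 7490 × 0.957 = 7168
20–29: 11071 × 0.959 = 10617
30–39: 9270 × 0.947 = 8779
40–49: 8718 × 0.95 = 8282
50–59: 17093 × 0.935 = 15982
60–69: 21229 × 0.91 = 19318
End of period: [4779, 7168, 10617, 8779, 8282, 15982, 19318]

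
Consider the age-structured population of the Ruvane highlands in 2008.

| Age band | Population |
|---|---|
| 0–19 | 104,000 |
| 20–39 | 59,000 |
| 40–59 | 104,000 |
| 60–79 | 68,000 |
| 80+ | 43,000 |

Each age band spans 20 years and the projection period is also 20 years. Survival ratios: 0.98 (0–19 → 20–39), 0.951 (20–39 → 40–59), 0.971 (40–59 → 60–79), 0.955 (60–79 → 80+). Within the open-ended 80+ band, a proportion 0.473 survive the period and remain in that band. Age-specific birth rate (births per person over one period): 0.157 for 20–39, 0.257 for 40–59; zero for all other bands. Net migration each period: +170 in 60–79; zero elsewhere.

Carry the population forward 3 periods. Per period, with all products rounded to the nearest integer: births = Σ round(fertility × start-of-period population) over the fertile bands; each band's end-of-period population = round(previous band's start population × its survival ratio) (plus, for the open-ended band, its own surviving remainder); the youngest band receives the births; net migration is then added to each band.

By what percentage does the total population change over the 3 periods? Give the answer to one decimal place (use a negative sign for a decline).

Period 1:
Births: 59000 × 0.157 = 9263, 104000 × 0.257 = 26728 → total 35991
20–39: 104000 × 0.98 = 101920
40–59: 59000 × 0.951 = 56109
60–79: 104000 × 0.971 = 100984
80+: 68000 × 0.955 + 43000 × 0.473 = 64940 + 20339 = 85279
Net migration: 60–79 + 170 → 101154
Population now: 0–19=35991, 20–39=101920, 40–59=56109, 60–79=101154, 80+=85279
Period 2:
Births: 101920 × 0.157 = 16001, 56109 × 0.257 = 14420 → total 30421
20–39: 35991 × 0.98 = 35271
40–59: 101920 × 0.951 = 96926
60–79: 56109 × 0.971 = 54482
80+: 101154 × 0.955 + 85279 × 0.473 = 96602 + 40337 = 136939
Net migration: 60–79 + 170 → 54652
Population now: 0–19=30421, 20–39=35271, 40–59=96926, 60–79=54652, 80+=136939
Period 3:
Births: 35271 × 0.157 = 5538, 96926 × 0.257 = 24910 → total 30448
20–39: 30421 × 0.98 = 29813
40–59: 35271 × 0.951 = 33543
60–79: 96926 × 0.971 = 94115
80+: 54652 × 0.955 + 136939 × 0.473 = 52193 + 64772 = 116965
Net migration: 60–79 + 170 → 94285
Population now: 0–19=30448, 20–39=29813, 40–59=33543, 60–79=94285, 80+=116965
Total: 378000 → 305054; change = -72946; percentage change = -19.3%

-19.3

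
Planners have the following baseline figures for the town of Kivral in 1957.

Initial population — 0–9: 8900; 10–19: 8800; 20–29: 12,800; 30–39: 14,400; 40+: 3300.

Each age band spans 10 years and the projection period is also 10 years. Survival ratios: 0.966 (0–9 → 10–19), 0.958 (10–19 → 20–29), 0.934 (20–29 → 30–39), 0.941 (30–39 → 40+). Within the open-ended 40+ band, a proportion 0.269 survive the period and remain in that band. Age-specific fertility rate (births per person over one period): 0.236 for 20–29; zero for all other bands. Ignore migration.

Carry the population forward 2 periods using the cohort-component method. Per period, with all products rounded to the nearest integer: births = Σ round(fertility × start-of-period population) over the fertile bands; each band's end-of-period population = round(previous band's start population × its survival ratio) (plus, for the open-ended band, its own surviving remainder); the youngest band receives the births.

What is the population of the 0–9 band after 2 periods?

1989

Period 1:
Births: 12800 * 0.236 = 3021
10–19: 8900 * 0.966 = 8597
20–29: 8800 * 0.958 = 8430
30–39: 12800 * 0.934 = 11955
40+: 14400 * 0.941 + 3300 * 0.269 = 13550 + 888 = 14438
End of period: [3021, 8597, 8430, 11955, 14438]
Period 2:
Births: 8430 * 0.236 = 1989
10–19: 3021 * 0.966 = 2918
20–29: 8597 * 0.958 = 8236
30–39: 8430 * 0.934 = 7874
40+: 11955 * 0.941 + 14438 * 0.269 = 11250 + 3884 = 15134
End of period: [1989, 2918, 8236, 7874, 15134]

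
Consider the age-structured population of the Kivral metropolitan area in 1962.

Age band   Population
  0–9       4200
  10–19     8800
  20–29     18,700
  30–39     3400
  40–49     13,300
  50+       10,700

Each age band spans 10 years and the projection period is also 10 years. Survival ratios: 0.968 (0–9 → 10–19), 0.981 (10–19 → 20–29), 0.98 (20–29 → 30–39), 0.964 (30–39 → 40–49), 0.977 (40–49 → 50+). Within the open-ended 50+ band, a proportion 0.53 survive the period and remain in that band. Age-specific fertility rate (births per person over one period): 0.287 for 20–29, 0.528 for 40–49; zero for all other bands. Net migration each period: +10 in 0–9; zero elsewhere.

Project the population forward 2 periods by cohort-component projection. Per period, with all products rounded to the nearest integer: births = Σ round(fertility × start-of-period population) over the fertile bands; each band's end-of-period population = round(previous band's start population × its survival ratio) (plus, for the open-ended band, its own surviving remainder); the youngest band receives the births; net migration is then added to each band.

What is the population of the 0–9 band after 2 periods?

Let group 1 be 0–9 through group 6 = 50+.
After projecting period 1:
Births: 18700 × 0.287 = 5367, 13300 × 0.528 = 7022 — total 12389
Group 2: 4200 × 0.968 = 4066
Group 3: 8800 × 0.981 = 8633
Group 4: 18700 × 0.98 = 18326
Group 5: 3400 × 0.964 = 3278
Group 6: 13300 × 0.977 + 10700 × 0.53 = 12994 + 5671 = 18665
Net migration: Group 1 + 10 → 12399
→ [12399, 4066, 8633, 18326, 3278, 18665]
After projecting period 2:
Births: 8633 × 0.287 = 2478, 3278 × 0.528 = 1731 — total 4209
Group 2: 12399 × 0.968 = 12002
Group 3: 4066 × 0.981 = 3989
Group 4: 8633 × 0.98 = 8460
Group 5: 18326 × 0.964 = 17666
Group 6: 3278 × 0.977 + 18665 × 0.53 = 3203 + 9892 = 13095
Net migration: Group 1 + 10 → 4219
→ [4219, 12002, 3989, 8460, 17666, 13095]

4219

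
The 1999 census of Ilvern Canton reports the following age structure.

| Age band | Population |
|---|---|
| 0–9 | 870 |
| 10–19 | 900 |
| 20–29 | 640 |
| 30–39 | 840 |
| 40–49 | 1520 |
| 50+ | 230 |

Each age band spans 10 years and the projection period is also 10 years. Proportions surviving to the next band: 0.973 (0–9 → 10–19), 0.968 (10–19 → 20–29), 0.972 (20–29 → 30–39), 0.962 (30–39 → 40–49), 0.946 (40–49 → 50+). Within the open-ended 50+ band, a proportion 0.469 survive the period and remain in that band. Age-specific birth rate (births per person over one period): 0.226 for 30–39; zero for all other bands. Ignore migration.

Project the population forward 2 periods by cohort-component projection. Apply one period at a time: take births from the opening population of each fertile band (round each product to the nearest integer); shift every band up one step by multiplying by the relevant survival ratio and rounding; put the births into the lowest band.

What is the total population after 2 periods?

4080

Let band 1 be 0–9 through band 6 = 50+.
Period 1.
Births: 840 × 0.226 = 190
Band 2: 870 × 0.973 = 847
Band 3: 900 × 0.968 = 871
Band 4: 640 × 0.972 = 622
Band 5: 840 × 0.962 = 808
Band 6: 1520 × 0.946 + 230 × 0.469 = 1438 + 108 = 1546
End of period: [190, 847, 871, 622, 808, 1546]
Period 2.
Births: 622 × 0.226 = 141
Band 2: 190 × 0.973 = 185
Band 3: 847 × 0.968 = 820
Band 4: 871 × 0.972 = 847
Band 5: 622 × 0.962 = 598
Band 6: 808 × 0.946 + 1546 × 0.469 = 764 + 725 = 1489
End of period: [141, 185, 820, 847, 598, 1489]
Total after period 2: 141 + 185 + 820 + 847 + 598 + 1489 = 4080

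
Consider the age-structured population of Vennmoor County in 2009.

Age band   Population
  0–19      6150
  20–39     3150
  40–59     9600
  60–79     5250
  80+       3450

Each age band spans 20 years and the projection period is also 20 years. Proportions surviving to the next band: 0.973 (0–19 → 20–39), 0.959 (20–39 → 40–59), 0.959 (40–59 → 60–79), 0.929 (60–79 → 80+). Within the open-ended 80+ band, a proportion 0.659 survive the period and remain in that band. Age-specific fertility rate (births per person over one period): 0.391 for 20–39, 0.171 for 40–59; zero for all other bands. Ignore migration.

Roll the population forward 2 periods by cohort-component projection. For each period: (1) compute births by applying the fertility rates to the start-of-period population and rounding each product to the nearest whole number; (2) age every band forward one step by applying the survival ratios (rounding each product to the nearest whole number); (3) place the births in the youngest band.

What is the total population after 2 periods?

[period 1]
Births: 3150 × 0.391 = 1232  |  9600 × 0.171 = 1642 ⇒ total 2874
20–39: 6150 × 0.973 = 5984
40–59: 3150 × 0.959 = 3021
60–79: 9600 × 0.959 = 9206
80+: 5250 × 0.929 + 3450 × 0.659 = 4877 + 2274 = 7151
End of period: [2874, 5984, 3021, 9206, 7151]
[period 2]
Births: 5984 × 0.391 = 2340  |  3021 × 0.171 = 517 ⇒ total 2857
20–39: 2874 × 0.973 = 2796
40–59: 5984 × 0.959 = 5739
60–79: 3021 × 0.959 = 2897
80+: 9206 × 0.929 + 7151 × 0.659 = 8552 + 4713 = 13265
End of period: [2857, 2796, 5739, 2897, 13265]
Total after period 2: 2857 + 2796 + 5739 + 2897 + 13265 = 27554

27554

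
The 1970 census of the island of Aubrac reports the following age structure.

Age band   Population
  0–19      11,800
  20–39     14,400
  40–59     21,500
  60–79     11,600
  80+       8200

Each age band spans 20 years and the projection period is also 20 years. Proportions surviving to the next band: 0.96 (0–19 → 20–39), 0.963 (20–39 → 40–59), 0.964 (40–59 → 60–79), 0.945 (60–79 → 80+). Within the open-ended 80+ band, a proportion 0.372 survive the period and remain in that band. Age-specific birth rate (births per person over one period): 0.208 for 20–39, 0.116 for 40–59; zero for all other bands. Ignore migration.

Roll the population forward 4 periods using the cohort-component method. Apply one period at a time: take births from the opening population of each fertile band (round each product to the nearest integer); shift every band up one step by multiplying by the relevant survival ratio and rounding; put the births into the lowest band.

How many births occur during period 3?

Let band 1 be 0–19 through band 5 = 80+.
[period 1]
Births: 14400 * 0.208 = 2995 ; 21500 * 0.116 = 2494 → 5489
Band 2: 11800 * 0.96 = 11328
Band 3: 14400 * 0.963 = 13867
Band 4: 21500 * 0.964 = 20726
Band 5: 11600 * 0.945 + 8200 * 0.372 = 10962 + 3050 = 14012
→ [5489, 11328, 13867, 20726, 14012]
[period 2]
Births: 11328 * 0.208 = 2356 ; 13867 * 0.116 = 1609 → 3965
Band 2: 5489 * 0.96 = 5269
Band 3: 11328 * 0.963 = 10909
Band 4: 13867 * 0.964 = 13368
Band 5: 20726 * 0.945 + 14012 * 0.372 = 19586 + 5212 = 24798
→ [3965, 5269, 10909, 13368, 24798]
[period 3]
Births: 5269 * 0.208 = 1096 ; 10909 * 0.116 = 1265 → 2361
Band 2: 3965 * 0.96 = 3806
Band 3: 5269 * 0.963 = 5074
Band 4: 10909 * 0.964 = 10516
Band 5: 13368 * 0.945 + 24798 * 0.372 = 12633 + 9225 = 21858
→ [2361, 3806, 5074, 10516, 21858]

2361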